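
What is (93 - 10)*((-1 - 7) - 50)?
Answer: -4814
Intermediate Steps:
(93 - 10)*((-1 - 7) - 50) = 83*(-8 - 50) = 83*(-58) = -4814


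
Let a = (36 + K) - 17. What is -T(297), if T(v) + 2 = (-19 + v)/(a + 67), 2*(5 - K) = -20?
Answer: -76/101 ≈ -0.75247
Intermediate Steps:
K = 15 (K = 5 - 1/2*(-20) = 5 + 10 = 15)
a = 34 (a = (36 + 15) - 17 = 51 - 17 = 34)
T(v) = -221/101 + v/101 (T(v) = -2 + (-19 + v)/(34 + 67) = -2 + (-19 + v)/101 = -2 + (-19 + v)*(1/101) = -2 + (-19/101 + v/101) = -221/101 + v/101)
-T(297) = -(-221/101 + (1/101)*297) = -(-221/101 + 297/101) = -1*76/101 = -76/101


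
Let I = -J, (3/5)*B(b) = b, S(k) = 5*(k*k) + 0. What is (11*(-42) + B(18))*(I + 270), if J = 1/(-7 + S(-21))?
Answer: -128187144/1099 ≈ -1.1664e+5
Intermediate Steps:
S(k) = 5*k**2 (S(k) = 5*k**2 + 0 = 5*k**2)
J = 1/2198 (J = 1/(-7 + 5*(-21)**2) = 1/(-7 + 5*441) = 1/(-7 + 2205) = 1/2198 ≈ 0.00045496)
B(b) = 5*b/3
I = -1/2198 (I = -1*1/2198 = -1/2198 ≈ -0.00045496)
(11*(-42) + B(18))*(I + 270) = (11*(-42) + (5/3)*18)*(-1/2198 + 270) = (-462 + 30)*(593459/2198) = -432*593459/2198 = -128187144/1099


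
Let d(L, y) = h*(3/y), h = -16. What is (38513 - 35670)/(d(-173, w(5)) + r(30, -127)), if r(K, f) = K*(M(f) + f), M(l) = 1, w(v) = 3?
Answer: -2843/3796 ≈ -0.74895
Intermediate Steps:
r(K, f) = K*(1 + f)
d(L, y) = -48/y
(38513 - 35670)/(d(-173, w(5)) + r(30, -127)) = (38513 - 35670)/(-48/3 + 30*(1 - 127)) = 2843/(-48*1/3 + 30*(-126)) = 2843/(-16 - 3780) = 2843/(-3796) = 2843*(-1/3796) = -2843/3796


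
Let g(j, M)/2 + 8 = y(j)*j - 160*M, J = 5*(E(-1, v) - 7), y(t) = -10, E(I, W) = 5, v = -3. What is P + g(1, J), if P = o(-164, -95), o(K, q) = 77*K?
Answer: -9464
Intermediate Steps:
P = -12628 (P = 77*(-164) = -12628)
J = -10 (J = 5*(5 - 7) = 5*(-2) = -10)
g(j, M) = -16 - 320*M - 20*j (g(j, M) = -16 + 2*(-10*j - 160*M) = -16 + 2*(-160*M - 10*j) = -16 + (-320*M - 20*j) = -16 - 320*M - 20*j)
P + g(1, J) = -12628 + (-16 - 320*(-10) - 20*1) = -12628 + (-16 + 3200 - 20) = -12628 + 3164 = -9464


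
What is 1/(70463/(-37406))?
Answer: -37406/70463 ≈ -0.53086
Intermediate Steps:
1/(70463/(-37406)) = 1/(70463*(-1/37406)) = 1/(-70463/37406) = -37406/70463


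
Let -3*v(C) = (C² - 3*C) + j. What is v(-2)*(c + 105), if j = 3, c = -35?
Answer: -910/3 ≈ -303.33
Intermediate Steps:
v(C) = -1 + C - C²/3 (v(C) = -((C² - 3*C) + 3)/3 = -(3 + C² - 3*C)/3 = -1 + C - C²/3)
v(-2)*(c + 105) = (-1 - 2 - ⅓*(-2)²)*(-35 + 105) = (-1 - 2 - ⅓*4)*70 = (-1 - 2 - 4/3)*70 = -13/3*70 = -910/3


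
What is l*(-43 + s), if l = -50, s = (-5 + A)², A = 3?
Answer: 1950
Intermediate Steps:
s = 4 (s = (-5 + 3)² = (-2)² = 4)
l*(-43 + s) = -50*(-43 + 4) = -50*(-39) = 1950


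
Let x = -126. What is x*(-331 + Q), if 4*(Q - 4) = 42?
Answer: 39879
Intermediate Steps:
Q = 29/2 (Q = 4 + (1/4)*42 = 4 + 21/2 = 29/2 ≈ 14.500)
x*(-331 + Q) = -126*(-331 + 29/2) = -126*(-633/2) = 39879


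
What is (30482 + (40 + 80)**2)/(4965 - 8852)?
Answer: -44882/3887 ≈ -11.547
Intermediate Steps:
(30482 + (40 + 80)**2)/(4965 - 8852) = (30482 + 120**2)/(-3887) = (30482 + 14400)*(-1/3887) = 44882*(-1/3887) = -44882/3887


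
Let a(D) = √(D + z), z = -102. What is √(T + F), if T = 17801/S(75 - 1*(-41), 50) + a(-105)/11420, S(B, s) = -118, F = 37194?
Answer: √(4204206898156450 + 29814765*I*√23)/336890 ≈ 192.47 + 3.2729e-6*I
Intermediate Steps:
a(D) = √(-102 + D) (a(D) = √(D - 102) = √(-102 + D))
T = -17801/118 + 3*I*√23/11420 (T = 17801/(-118) + √(-102 - 105)/11420 = 17801*(-1/118) + √(-207)*(1/11420) = -17801/118 + (3*I*√23)*(1/11420) = -17801/118 + 3*I*√23/11420 ≈ -150.86 + 0.0012599*I)
√(T + F) = √((-17801/118 + 3*I*√23/11420) + 37194) = √(4371091/118 + 3*I*√23/11420)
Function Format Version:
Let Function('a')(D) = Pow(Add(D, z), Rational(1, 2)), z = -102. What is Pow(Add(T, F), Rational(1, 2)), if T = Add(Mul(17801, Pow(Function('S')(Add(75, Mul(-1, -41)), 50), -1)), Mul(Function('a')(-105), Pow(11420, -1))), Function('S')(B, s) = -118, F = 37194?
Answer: Mul(Rational(1, 336890), Pow(Add(4204206898156450, Mul(29814765, I, Pow(23, Rational(1, 2)))), Rational(1, 2))) ≈ Add(192.47, Mul(3.2729e-6, I))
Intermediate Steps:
Function('a')(D) = Pow(Add(-102, D), Rational(1, 2)) (Function('a')(D) = Pow(Add(D, -102), Rational(1, 2)) = Pow(Add(-102, D), Rational(1, 2)))
T = Add(Rational(-17801, 118), Mul(Rational(3, 11420), I, Pow(23, Rational(1, 2)))) (T = Add(Mul(17801, Pow(-118, -1)), Mul(Pow(Add(-102, -105), Rational(1, 2)), Pow(11420, -1))) = Add(Mul(17801, Rational(-1, 118)), Mul(Pow(-207, Rational(1, 2)), Rational(1, 11420))) = Add(Rational(-17801, 118), Mul(Mul(3, I, Pow(23, Rational(1, 2))), Rational(1, 11420))) = Add(Rational(-17801, 118), Mul(Rational(3, 11420), I, Pow(23, Rational(1, 2)))) ≈ Add(-150.86, Mul(0.0012599, I)))
Pow(Add(T, F), Rational(1, 2)) = Pow(Add(Add(Rational(-17801, 118), Mul(Rational(3, 11420), I, Pow(23, Rational(1, 2)))), 37194), Rational(1, 2)) = Pow(Add(Rational(4371091, 118), Mul(Rational(3, 11420), I, Pow(23, Rational(1, 2)))), Rational(1, 2))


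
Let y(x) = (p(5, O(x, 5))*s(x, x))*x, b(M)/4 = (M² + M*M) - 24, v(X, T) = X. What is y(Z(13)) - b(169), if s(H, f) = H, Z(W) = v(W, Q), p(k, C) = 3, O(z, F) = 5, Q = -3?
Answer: -227885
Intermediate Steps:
b(M) = -96 + 8*M² (b(M) = 4*((M² + M*M) - 24) = 4*((M² + M²) - 24) = 4*(2*M² - 24) = 4*(-24 + 2*M²) = -96 + 8*M²)
Z(W) = W
y(x) = 3*x² (y(x) = (3*x)*x = 3*x²)
y(Z(13)) - b(169) = 3*13² - (-96 + 8*169²) = 3*169 - (-96 + 8*28561) = 507 - (-96 + 228488) = 507 - 1*228392 = 507 - 228392 = -227885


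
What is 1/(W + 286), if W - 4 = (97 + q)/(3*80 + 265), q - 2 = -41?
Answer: 505/146508 ≈ 0.0034469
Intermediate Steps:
q = -39 (q = 2 - 41 = -39)
W = 2078/505 (W = 4 + (97 - 39)/(3*80 + 265) = 4 + 58/(240 + 265) = 4 + 58/505 = 2078/505 ≈ 4.1149)
1/(W + 286) = 1/(2078/505 + 286) = 1/(146508/505) = 505/146508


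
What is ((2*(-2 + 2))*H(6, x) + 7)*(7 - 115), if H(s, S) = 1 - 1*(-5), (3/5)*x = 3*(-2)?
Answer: -756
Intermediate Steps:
x = -10 (x = 5*(3*(-2))/3 = (5/3)*(-6) = -10)
H(s, S) = 6 (H(s, S) = 1 + 5 = 6)
((2*(-2 + 2))*H(6, x) + 7)*(7 - 115) = ((2*(-2 + 2))*6 + 7)*(7 - 115) = ((2*0)*6 + 7)*(-108) = (0*6 + 7)*(-108) = (0 + 7)*(-108) = 7*(-108) = -756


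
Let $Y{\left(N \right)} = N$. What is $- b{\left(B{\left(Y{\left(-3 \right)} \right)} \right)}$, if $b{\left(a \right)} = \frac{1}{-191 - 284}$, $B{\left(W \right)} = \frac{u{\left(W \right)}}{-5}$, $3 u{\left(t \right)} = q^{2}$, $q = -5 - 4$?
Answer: $\frac{1}{475} \approx 0.0021053$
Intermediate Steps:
$q = -9$ ($q = -5 - 4 = -9$)
$u{\left(t \right)} = 27$ ($u{\left(t \right)} = \frac{\left(-9\right)^{2}}{3} = \frac{1}{3} \cdot 81 = 27$)
$B{\left(W \right)} = - \frac{27}{5}$ ($B{\left(W \right)} = \frac{27}{-5} = 27 \left(- \frac{1}{5}\right) = - \frac{27}{5}$)
$b{\left(a \right)} = - \frac{1}{475}$ ($b{\left(a \right)} = \frac{1}{-475} = - \frac{1}{475}$)
$- b{\left(B{\left(Y{\left(-3 \right)} \right)} \right)} = \left(-1\right) \left(- \frac{1}{475}\right) = \frac{1}{475}$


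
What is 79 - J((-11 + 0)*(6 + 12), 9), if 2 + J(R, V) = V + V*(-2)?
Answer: 90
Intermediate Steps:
J(R, V) = -2 - V (J(R, V) = -2 + (V + V*(-2)) = -2 + (V - 2*V) = -2 - V)
79 - J((-11 + 0)*(6 + 12), 9) = 79 - (-2 - 1*9) = 79 - (-2 - 9) = 79 - 1*(-11) = 79 + 11 = 90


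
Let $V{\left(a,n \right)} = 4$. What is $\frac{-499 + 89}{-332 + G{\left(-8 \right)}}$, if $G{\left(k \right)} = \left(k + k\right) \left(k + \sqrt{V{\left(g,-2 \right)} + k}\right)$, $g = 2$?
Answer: $\frac{51}{26} - \frac{4 i}{13} \approx 1.9615 - 0.30769 i$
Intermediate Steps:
$G{\left(k \right)} = 2 k \left(k + \sqrt{4 + k}\right)$ ($G{\left(k \right)} = \left(k + k\right) \left(k + \sqrt{4 + k}\right) = 2 k \left(k + \sqrt{4 + k}\right)$)
$\frac{-499 + 89}{-332 + G{\left(-8 \right)}} = \frac{-499 + 89}{-332 + 2 \left(-8\right) \left(-8 + \sqrt{4 - 8}\right)} = - \frac{410}{-332 + 2 \left(-8\right) \left(-8 + \sqrt{-4}\right)} = - \frac{410}{-332 + 2 \left(-8\right) \left(-8 + 2 i\right)} = - \frac{410}{-332 + \left(128 - 32 i\right)} = - \frac{410}{-204 - 32 i} = - 410 \frac{-204 + 32 i}{42640} = - \frac{-204 + 32 i}{104}$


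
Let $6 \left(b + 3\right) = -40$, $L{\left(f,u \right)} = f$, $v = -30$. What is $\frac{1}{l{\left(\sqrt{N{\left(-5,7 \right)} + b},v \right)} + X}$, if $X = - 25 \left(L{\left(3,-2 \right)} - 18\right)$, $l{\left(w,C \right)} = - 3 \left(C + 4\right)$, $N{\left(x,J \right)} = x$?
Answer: $\frac{1}{453} \approx 0.0022075$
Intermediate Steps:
$b = - \frac{29}{3}$ ($b = -3 + \frac{1}{6} \left(-40\right) = -3 - \frac{20}{3} = - \frac{29}{3} \approx -9.6667$)
$l{\left(w,C \right)} = -12 - 3 C$ ($l{\left(w,C \right)} = - 3 \left(4 + C\right) = -12 - 3 C$)
$X = 375$ ($X = - 25 \left(3 - 18\right) = \left(-25\right) \left(-15\right) = 375$)
$\frac{1}{l{\left(\sqrt{N{\left(-5,7 \right)} + b},v \right)} + X} = \frac{1}{\left(-12 - -90\right) + 375} = \frac{1}{\left(-12 + 90\right) + 375} = \frac{1}{78 + 375} = \frac{1}{453}$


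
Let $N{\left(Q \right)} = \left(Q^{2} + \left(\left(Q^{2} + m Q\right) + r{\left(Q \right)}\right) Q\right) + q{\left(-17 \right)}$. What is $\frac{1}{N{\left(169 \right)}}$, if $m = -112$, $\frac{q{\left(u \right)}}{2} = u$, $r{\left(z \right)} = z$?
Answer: $\frac{1}{1685065} \approx 5.9345 \cdot 10^{-7}$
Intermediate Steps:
$q{\left(u \right)} = 2 u$
$N{\left(Q \right)} = -34 + Q^{2} + Q \left(Q^{2} - 111 Q\right)$ ($N{\left(Q \right)} = \left(Q^{2} + \left(\left(Q^{2} - 112 Q\right) + Q\right) Q\right) + 2 \left(-17\right) = \left(Q^{2} + \left(Q^{2} - 111 Q\right) Q\right) - 34 = \left(Q^{2} + Q \left(Q^{2} - 111 Q\right)\right) - 34 = -34 + Q^{2} + Q \left(Q^{2} - 111 Q\right)$)
$\frac{1}{N{\left(169 \right)}} = \frac{1}{-34 + 169^{3} - 110 \cdot 169^{2}} = \frac{1}{-34 + 4826809 - 3141710} = \frac{1}{1685065}$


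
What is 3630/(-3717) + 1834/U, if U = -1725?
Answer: -1453192/712425 ≈ -2.0398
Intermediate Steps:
3630/(-3717) + 1834/U = 3630/(-3717) + 1834/(-1725) = 3630*(-1/3717) + 1834*(-1/1725) = -1210/1239 - 1834/1725 = -1453192/712425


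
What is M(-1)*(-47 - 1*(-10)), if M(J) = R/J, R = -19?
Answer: -703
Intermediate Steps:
M(J) = -19/J
M(-1)*(-47 - 1*(-10)) = (-19/(-1))*(-47 - 1*(-10)) = (-19*(-1))*(-47 + 10) = 19*(-37) = -703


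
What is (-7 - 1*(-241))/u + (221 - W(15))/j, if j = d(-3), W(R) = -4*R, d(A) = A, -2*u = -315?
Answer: -9679/105 ≈ -92.181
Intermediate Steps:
u = 315/2 (u = -½*(-315) = 315/2 ≈ 157.50)
j = -3
(-7 - 1*(-241))/u + (221 - W(15))/j = (-7 - 1*(-241))/(315/2) + (221 - (-4)*15)/(-3) = (-7 + 241)*(2/315) + (221 - 1*(-60))*(-⅓) = 234*(2/315) + (221 + 60)*(-⅓) = 52/35 + 281*(-⅓) = 52/35 - 281/3 = -9679/105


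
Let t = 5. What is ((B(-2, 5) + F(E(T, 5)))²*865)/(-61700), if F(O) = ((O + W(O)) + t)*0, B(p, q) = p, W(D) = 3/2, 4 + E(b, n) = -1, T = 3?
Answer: -173/3085 ≈ -0.056078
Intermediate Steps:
E(b, n) = -5 (E(b, n) = -4 - 1 = -5)
W(D) = 3/2 (W(D) = 3*(½) = 3/2)
F(O) = 0 (F(O) = ((O + 3/2) + 5)*0 = ((3/2 + O) + 5)*0 = (13/2 + O)*0 = 0)
((B(-2, 5) + F(E(T, 5)))²*865)/(-61700) = ((-2 + 0)²*865)/(-61700) = ((-2)²*865)*(-1/61700) = (4*865)*(-1/61700) = 3460*(-1/61700) = -173/3085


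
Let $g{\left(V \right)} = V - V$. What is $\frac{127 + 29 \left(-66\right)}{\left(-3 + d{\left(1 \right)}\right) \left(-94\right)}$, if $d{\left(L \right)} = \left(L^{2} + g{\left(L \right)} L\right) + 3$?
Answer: $\frac{1787}{94} \approx 19.011$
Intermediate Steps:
$g{\left(V \right)} = 0$
$d{\left(L \right)} = 3 + L^{2}$ ($d{\left(L \right)} = \left(L^{2} + 0 L\right) + 3 = \left(L^{2} + 0\right) + 3 = L^{2} + 3 = 3 + L^{2}$)
$\frac{127 + 29 \left(-66\right)}{\left(-3 + d{\left(1 \right)}\right) \left(-94\right)} = \frac{127 + 29 \left(-66\right)}{\left(-3 + \left(3 + 1^{2}\right)\right) \left(-94\right)} = \frac{127 - 1914}{\left(-3 + \left(3 + 1\right)\right) \left(-94\right)} = - \frac{1787}{\left(-3 + 4\right) \left(-94\right)} = - \frac{1787}{1 \left(-94\right)} = - \frac{1787}{-94} = \left(-1787\right) \left(- \frac{1}{94}\right) = \frac{1787}{94}$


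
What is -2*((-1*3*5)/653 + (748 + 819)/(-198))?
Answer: 1026221/64647 ≈ 15.874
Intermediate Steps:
-2*((-1*3*5)/653 + (748 + 819)/(-198)) = -2*(-3*5*(1/653) + 1567*(-1/198)) = -2*(-15*1/653 - 1567/198) = -2*(-15/653 - 1567/198) = -2*(-1026221/129294) = 1026221/64647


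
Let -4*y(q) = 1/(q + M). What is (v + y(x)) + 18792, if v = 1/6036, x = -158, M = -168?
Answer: 36977696747/1967736 ≈ 18792.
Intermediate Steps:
v = 1/6036 ≈ 0.00016567
y(q) = -1/(4*(-168 + q)) (y(q) = -1/(4*(q - 168)) = -1/(4*(-168 + q)))
(v + y(x)) + 18792 = (1/6036 - 1/(-672 + 4*(-158))) + 18792 = (1/6036 - 1/(-672 - 632)) + 18792 = (1/6036 - 1/(-1304)) + 18792 = (1/6036 - 1*(-1/1304)) + 18792 = (1/6036 + 1/1304) + 18792 = 1835/1967736 + 18792 = 36977696747/1967736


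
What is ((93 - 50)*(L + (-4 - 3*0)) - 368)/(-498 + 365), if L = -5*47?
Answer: 10645/133 ≈ 80.038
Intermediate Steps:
L = -235
((93 - 50)*(L + (-4 - 3*0)) - 368)/(-498 + 365) = ((93 - 50)*(-235 + (-4 - 3*0)) - 368)/(-498 + 365) = (43*(-235 + (-4 + 0)) - 368)/(-133) = (43*(-235 - 4) - 368)*(-1/133) = (43*(-239) - 368)*(-1/133) = (-10277 - 368)*(-1/133) = -10645*(-1/133) = 10645/133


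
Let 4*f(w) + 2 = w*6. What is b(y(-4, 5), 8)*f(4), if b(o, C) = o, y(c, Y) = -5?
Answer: -55/2 ≈ -27.500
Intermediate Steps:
f(w) = -1/2 + 3*w/2 (f(w) = -1/2 + (w*6)/4 = -1/2 + (6*w)/4 = -1/2 + 3*w/2)
b(y(-4, 5), 8)*f(4) = -5*(-1/2 + (3/2)*4) = -5*(-1/2 + 6) = -5*11/2 = -55/2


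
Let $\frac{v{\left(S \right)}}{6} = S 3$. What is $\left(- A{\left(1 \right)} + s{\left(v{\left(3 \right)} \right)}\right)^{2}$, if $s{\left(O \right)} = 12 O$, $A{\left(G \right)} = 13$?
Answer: $403225$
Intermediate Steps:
$v{\left(S \right)} = 18 S$ ($v{\left(S \right)} = 6 S 3 = 6 \cdot 3 S = 18 S$)
$\left(- A{\left(1 \right)} + s{\left(v{\left(3 \right)} \right)}\right)^{2} = \left(\left(-1\right) 13 + 12 \cdot 18 \cdot 3\right)^{2} = \left(-13 + 12 \cdot 54\right)^{2} = \left(-13 + 648\right)^{2} = 635^{2} = 403225$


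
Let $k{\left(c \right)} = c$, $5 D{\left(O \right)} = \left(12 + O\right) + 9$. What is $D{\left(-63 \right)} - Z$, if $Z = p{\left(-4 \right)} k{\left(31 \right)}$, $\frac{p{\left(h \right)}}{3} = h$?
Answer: $\frac{1818}{5} \approx 363.6$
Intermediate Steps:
$p{\left(h \right)} = 3 h$
$D{\left(O \right)} = \frac{21}{5} + \frac{O}{5}$ ($D{\left(O \right)} = \frac{\left(12 + O\right) + 9}{5} = \frac{21 + O}{5} = \frac{21}{5} + \frac{O}{5}$)
$Z = -372$ ($Z = 3 \left(-4\right) 31 = \left(-12\right) 31 = -372$)
$D{\left(-63 \right)} - Z = \left(\frac{21}{5} + \frac{1}{5} \left(-63\right)\right) - -372 = \left(\frac{21}{5} - \frac{63}{5}\right) + 372 = - \frac{42}{5} + 372 = \frac{1818}{5}$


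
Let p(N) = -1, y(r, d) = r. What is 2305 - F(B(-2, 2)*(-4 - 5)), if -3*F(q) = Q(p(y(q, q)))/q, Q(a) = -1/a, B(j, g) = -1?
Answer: 62236/27 ≈ 2305.0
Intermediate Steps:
F(q) = -1/(3*q) (F(q) = -(-1/(-1))/(3*q) = -(-1*(-1))/(3*q) = -1/(3*q))
2305 - F(B(-2, 2)*(-4 - 5)) = 2305 - (-1)/(3*((-(-4 - 5)))) = 2305 - (-1)/(3*((-1*(-9)))) = 2305 - (-1)/(3*9) = 2305 - 1*(-1/27) = 2305 + 1/27 = 62236/27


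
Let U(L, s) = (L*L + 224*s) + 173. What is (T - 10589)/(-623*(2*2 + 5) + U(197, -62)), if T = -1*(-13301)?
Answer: 2712/19487 ≈ 0.13917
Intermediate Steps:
T = 13301
U(L, s) = 173 + L² + 224*s (U(L, s) = (L² + 224*s) + 173 = 173 + L² + 224*s)
(T - 10589)/(-623*(2*2 + 5) + U(197, -62)) = (13301 - 10589)/(-623*(2*2 + 5) + (173 + 197² + 224*(-62))) = 2712/(-623*(4 + 5) + (173 + 38809 - 13888)) = 2712/(-623*9 + 25094) = 2712/(-5607 + 25094) = 2712/19487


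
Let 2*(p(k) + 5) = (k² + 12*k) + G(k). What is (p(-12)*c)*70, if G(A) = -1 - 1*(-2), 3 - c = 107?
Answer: 32760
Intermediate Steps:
c = -104 (c = 3 - 1*107 = 3 - 107 = -104)
G(A) = 1 (G(A) = -1 + 2 = 1)
p(k) = -9/2 + k²/2 + 6*k (p(k) = -5 + ((k² + 12*k) + 1)/2 = -5 + (1 + k² + 12*k)/2 = -5 + (½ + k²/2 + 6*k) = -9/2 + k²/2 + 6*k)
(p(-12)*c)*70 = ((-9/2 + (½)*(-12)² + 6*(-12))*(-104))*70 = ((-9/2 + (½)*144 - 72)*(-104))*70 = ((-9/2 + 72 - 72)*(-104))*70 = -9/2*(-104)*70 = 468*70 = 32760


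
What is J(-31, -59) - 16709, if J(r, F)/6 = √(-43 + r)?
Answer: -16709 + 6*I*√74 ≈ -16709.0 + 51.614*I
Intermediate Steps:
J(r, F) = 6*√(-43 + r)
J(-31, -59) - 16709 = 6*√(-43 - 31) - 16709 = 6*√(-74) - 16709 = 6*(I*√74) - 16709 = 6*I*√74 - 16709 = -16709 + 6*I*√74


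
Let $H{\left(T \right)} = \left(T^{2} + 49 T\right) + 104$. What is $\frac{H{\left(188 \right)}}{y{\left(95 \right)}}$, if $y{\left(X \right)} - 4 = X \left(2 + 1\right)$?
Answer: $\frac{44660}{289} \approx 154.53$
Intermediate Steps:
$y{\left(X \right)} = 4 + 3 X$ ($y{\left(X \right)} = 4 + X \left(2 + 1\right) = 4 + X 3 = 4 + 3 X$)
$H{\left(T \right)} = 104 + T^{2} + 49 T$
$\frac{H{\left(188 \right)}}{y{\left(95 \right)}} = \frac{104 + 188^{2} + 49 \cdot 188}{4 + 3 \cdot 95} = \frac{104 + 35344 + 9212}{4 + 285} = \frac{44660}{289}$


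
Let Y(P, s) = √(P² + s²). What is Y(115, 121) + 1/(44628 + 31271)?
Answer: 1/75899 + √27866 ≈ 166.93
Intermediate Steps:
Y(115, 121) + 1/(44628 + 31271) = √(115² + 121²) + 1/(44628 + 31271) = √(13225 + 14641) + 1/75899 = √27866 + 1/75899 = 1/75899 + √27866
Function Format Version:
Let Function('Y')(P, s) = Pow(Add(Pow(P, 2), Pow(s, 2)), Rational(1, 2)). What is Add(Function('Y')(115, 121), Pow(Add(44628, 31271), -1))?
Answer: Add(Rational(1, 75899), Pow(27866, Rational(1, 2))) ≈ 166.93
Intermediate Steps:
Add(Function('Y')(115, 121), Pow(Add(44628, 31271), -1)) = Add(Pow(Add(Pow(115, 2), Pow(121, 2)), Rational(1, 2)), Pow(Add(44628, 31271), -1)) = Add(Pow(Add(13225, 14641), Rational(1, 2)), Pow(75899, -1)) = Add(Pow(27866, Rational(1, 2)), Rational(1, 75899)) = Add(Rational(1, 75899), Pow(27866, Rational(1, 2)))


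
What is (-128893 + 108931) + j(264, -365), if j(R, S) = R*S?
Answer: -116322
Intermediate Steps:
(-128893 + 108931) + j(264, -365) = (-128893 + 108931) + 264*(-365) = -19962 - 96360 = -116322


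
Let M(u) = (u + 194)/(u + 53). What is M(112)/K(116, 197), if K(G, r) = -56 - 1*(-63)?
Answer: 102/385 ≈ 0.26494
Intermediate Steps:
K(G, r) = 7 (K(G, r) = -56 + 63 = 7)
M(u) = (194 + u)/(53 + u)
M(112)/K(116, 197) = ((194 + 112)/(53 + 112))/7 = (306/165)*(⅐) = ((1/165)*306)*(⅐) = (102/55)*(⅐) = 102/385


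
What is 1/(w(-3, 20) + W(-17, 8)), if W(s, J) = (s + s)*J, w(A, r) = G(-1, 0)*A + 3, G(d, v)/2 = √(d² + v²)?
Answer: -1/275 ≈ -0.0036364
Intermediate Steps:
G(d, v) = 2*√(d² + v²)
w(A, r) = 3 + 2*A (w(A, r) = (2*√((-1)² + 0²))*A + 3 = (2*√(1 + 0))*A + 3 = (2*√1)*A + 3 = (2*1)*A + 3 = 2*A + 3 = 3 + 2*A)
W(s, J) = 2*J*s (W(s, J) = (2*s)*J = 2*J*s)
1/(w(-3, 20) + W(-17, 8)) = 1/((3 + 2*(-3)) + 2*8*(-17)) = 1/((3 - 6) - 272) = 1/(-3 - 272) = 1/(-275) = -1/275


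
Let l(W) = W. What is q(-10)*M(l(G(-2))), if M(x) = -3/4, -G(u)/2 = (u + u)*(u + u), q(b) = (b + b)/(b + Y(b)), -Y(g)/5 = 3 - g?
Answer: -⅕ ≈ -0.20000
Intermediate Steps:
Y(g) = -15 + 5*g (Y(g) = -5*(3 - g) = -15 + 5*g)
q(b) = 2*b/(-15 + 6*b) (q(b) = (b + b)/(b + (-15 + 5*b)) = (2*b)/(-15 + 6*b) = 2*b/(-15 + 6*b))
G(u) = -8*u² (G(u) = -2*(u + u)*(u + u) = -2*2*u*2*u = -8*u²)
M(x) = -¾ (M(x) = -3*¼ = -¾)
q(-10)*M(l(G(-2))) = ((⅔)*(-10)/(-5 + 2*(-10)))*(-¾) = ((⅔)*(-10)/(-5 - 20))*(-¾) = ((⅔)*(-10)/(-25))*(-¾) = ((⅔)*(-10)*(-1/25))*(-¾) = (4/15)*(-¾) = -⅕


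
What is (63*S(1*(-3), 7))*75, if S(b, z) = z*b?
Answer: -99225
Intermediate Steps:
S(b, z) = b*z
(63*S(1*(-3), 7))*75 = (63*((1*(-3))*7))*75 = (63*(-3*7))*75 = (63*(-21))*75 = -1323*75 = -99225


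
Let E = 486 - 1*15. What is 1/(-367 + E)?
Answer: 1/104 ≈ 0.0096154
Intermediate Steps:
E = 471 (E = 486 - 15 = 471)
1/(-367 + E) = 1/(-367 + 471) = 1/104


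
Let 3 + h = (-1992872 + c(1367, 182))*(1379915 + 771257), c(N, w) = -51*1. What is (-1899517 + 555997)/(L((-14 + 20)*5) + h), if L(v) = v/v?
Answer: 671760/2143560077879 ≈ 3.1339e-7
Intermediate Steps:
c(N, w) = -51
L(v) = 1
h = -4287120155759 (h = -3 + (-1992872 - 51)*(1379915 + 771257) = -3 - 1992923*2151172 = -3 - 4287120155756 = -4287120155759)
(-1899517 + 555997)/(L((-14 + 20)*5) + h) = (-1899517 + 555997)/(1 - 4287120155759) = -1343520/(-4287120155758) = -1343520*(-1/4287120155758) = 671760/2143560077879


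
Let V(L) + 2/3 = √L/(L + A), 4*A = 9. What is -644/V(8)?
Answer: 231978/199 + 67896*√2/199 ≈ 1648.2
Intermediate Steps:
A = 9/4 (A = (¼)*9 = 9/4 ≈ 2.2500)
V(L) = -⅔ + √L/(9/4 + L) (V(L) = -⅔ + √L/(L + 9/4) = -⅔ + √L/(9/4 + L))
-644/V(8) = -644*3*(9 + 4*8)/(2*(-9 - 4*8 + 6*√8)) = -644*3*(9 + 32)/(2*(-9 - 32 + 6*(2*√2))) = -644*123/(2*(-9 - 32 + 12*√2)) = -644*123/(2*(-41 + 12*√2)) = -644/(-⅔ + 8*√2/41)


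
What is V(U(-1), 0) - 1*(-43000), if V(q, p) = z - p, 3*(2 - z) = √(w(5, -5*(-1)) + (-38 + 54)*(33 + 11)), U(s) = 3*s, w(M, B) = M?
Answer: 43002 - √709/3 ≈ 42993.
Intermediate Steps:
z = 2 - √709/3 (z = 2 - √(5 + (-38 + 54)*(33 + 11))/3 = 2 - √(5 + 16*44)/3 = 2 - √(5 + 704)/3 = 2 - √709/3 ≈ -6.8757)
V(q, p) = 2 - p - √709/3 (V(q, p) = (2 - √709/3) - p = 2 - p - √709/3)
V(U(-1), 0) - 1*(-43000) = (2 - 1*0 - √709/3) - 1*(-43000) = (2 + 0 - √709/3) + 43000 = (2 - √709/3) + 43000 = 43002 - √709/3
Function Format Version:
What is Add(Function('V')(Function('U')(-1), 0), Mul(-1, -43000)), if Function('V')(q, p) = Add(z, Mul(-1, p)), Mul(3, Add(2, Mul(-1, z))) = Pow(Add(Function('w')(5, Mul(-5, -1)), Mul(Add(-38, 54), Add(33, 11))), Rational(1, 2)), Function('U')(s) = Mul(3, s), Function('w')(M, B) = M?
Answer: Add(43002, Mul(Rational(-1, 3), Pow(709, Rational(1, 2)))) ≈ 42993.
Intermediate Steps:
z = Add(2, Mul(Rational(-1, 3), Pow(709, Rational(1, 2)))) (z = Add(2, Mul(Rational(-1, 3), Pow(Add(5, Mul(Add(-38, 54), Add(33, 11))), Rational(1, 2)))) = Add(2, Mul(Rational(-1, 3), Pow(Add(5, Mul(16, 44)), Rational(1, 2)))) = Add(2, Mul(Rational(-1, 3), Pow(Add(5, 704), Rational(1, 2)))) = Add(2, Mul(Rational(-1, 3), Pow(709, Rational(1, 2)))) ≈ -6.8757)
Function('V')(q, p) = Add(2, Mul(-1, p), Mul(Rational(-1, 3), Pow(709, Rational(1, 2)))) (Function('V')(q, p) = Add(Add(2, Mul(Rational(-1, 3), Pow(709, Rational(1, 2)))), Mul(-1, p)) = Add(2, Mul(-1, p), Mul(Rational(-1, 3), Pow(709, Rational(1, 2)))))
Add(Function('V')(Function('U')(-1), 0), Mul(-1, -43000)) = Add(Add(2, Mul(-1, 0), Mul(Rational(-1, 3), Pow(709, Rational(1, 2)))), Mul(-1, -43000)) = Add(Add(2, 0, Mul(Rational(-1, 3), Pow(709, Rational(1, 2)))), 43000) = Add(Add(2, Mul(Rational(-1, 3), Pow(709, Rational(1, 2)))), 43000) = Add(43002, Mul(Rational(-1, 3), Pow(709, Rational(1, 2))))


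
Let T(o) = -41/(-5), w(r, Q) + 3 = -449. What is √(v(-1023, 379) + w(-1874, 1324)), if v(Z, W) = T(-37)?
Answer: I*√11095/5 ≈ 21.067*I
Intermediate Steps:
w(r, Q) = -452 (w(r, Q) = -3 - 449 = -452)
T(o) = 41/5 (T(o) = -41*(-⅕) = 41/5)
v(Z, W) = 41/5
√(v(-1023, 379) + w(-1874, 1324)) = √(41/5 - 452) = √(-2219/5) = I*√11095/5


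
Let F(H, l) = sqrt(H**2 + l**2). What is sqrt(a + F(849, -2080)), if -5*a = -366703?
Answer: sqrt(1833515 + 25*sqrt(5047201))/5 ≈ 274.93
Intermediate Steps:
a = 366703/5 (a = -1/5*(-366703) = 366703/5 ≈ 73341.)
sqrt(a + F(849, -2080)) = sqrt(366703/5 + sqrt(849**2 + (-2080)**2)) = sqrt(366703/5 + sqrt(720801 + 4326400)) = sqrt(366703/5 + sqrt(5047201))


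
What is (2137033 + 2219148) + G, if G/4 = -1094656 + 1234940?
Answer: 4917317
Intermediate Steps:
G = 561136 (G = 4*(-1094656 + 1234940) = 4*140284 = 561136)
(2137033 + 2219148) + G = (2137033 + 2219148) + 561136 = 4356181 + 561136 = 4917317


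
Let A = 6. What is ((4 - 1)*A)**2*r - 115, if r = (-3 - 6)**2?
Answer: 26129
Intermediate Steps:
r = 81 (r = (-9)**2 = 81)
((4 - 1)*A)**2*r - 115 = ((4 - 1)*6)**2*81 - 115 = (3*6)**2*81 - 115 = 18**2*81 - 115 = 324*81 - 115 = 26244 - 115 = 26129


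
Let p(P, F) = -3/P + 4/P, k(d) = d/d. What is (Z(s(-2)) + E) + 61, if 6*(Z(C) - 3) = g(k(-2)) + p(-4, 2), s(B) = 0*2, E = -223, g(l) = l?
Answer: -1271/8 ≈ -158.88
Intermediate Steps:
k(d) = 1
p(P, F) = 1/P
s(B) = 0
Z(C) = 25/8 (Z(C) = 3 + (1 + 1/(-4))/6 = 3 + (1 - 1/4)/6 = 3 + (1/6)*(3/4) = 3 + 1/8 = 25/8)
(Z(s(-2)) + E) + 61 = (25/8 - 223) + 61 = -1759/8 + 61 = -1271/8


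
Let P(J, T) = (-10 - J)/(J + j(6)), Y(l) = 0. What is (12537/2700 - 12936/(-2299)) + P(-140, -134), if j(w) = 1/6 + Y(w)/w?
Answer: 491357143/52605300 ≈ 9.3405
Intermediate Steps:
j(w) = ⅙ (j(w) = 1/6 + 0/w = 1*(⅙) + 0 = ⅙ + 0 = ⅙)
P(J, T) = (-10 - J)/(⅙ + J) (P(J, T) = (-10 - J)/(J + ⅙) = (-10 - J)/(⅙ + J))
(12537/2700 - 12936/(-2299)) + P(-140, -134) = (12537/2700 - 12936/(-2299)) + 6*(-10 - 1*(-140))/(1 + 6*(-140)) = (12537*(1/2700) - 12936*(-1/2299)) + 6*(-10 + 140)/(1 - 840) = (1393/300 + 1176/209) + 6*130/(-839) = 643937/62700 + 6*(-1/839)*130 = 643937/62700 - 780/839 = 491357143/52605300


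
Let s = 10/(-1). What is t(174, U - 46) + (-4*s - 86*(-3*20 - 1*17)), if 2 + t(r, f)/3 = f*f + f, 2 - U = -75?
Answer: 9632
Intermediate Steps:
U = 77 (U = 2 - 1*(-75) = 2 + 75 = 77)
s = -10 (s = 10*(-1) = -10)
t(r, f) = -6 + 3*f + 3*f**2 (t(r, f) = -6 + 3*(f*f + f) = -6 + 3*(f**2 + f) = -6 + 3*(f + f**2) = -6 + (3*f + 3*f**2) = -6 + 3*f + 3*f**2)
t(174, U - 46) + (-4*s - 86*(-3*20 - 1*17)) = (-6 + 3*(77 - 46) + 3*(77 - 46)**2) + (-4*(-10) - 86*(-3*20 - 1*17)) = (-6 + 3*31 + 3*31**2) + (40 - 86*(-60 - 17)) = (-6 + 93 + 3*961) + (40 - 86*(-77)) = (-6 + 93 + 2883) + (40 + 6622) = 2970 + 6662 = 9632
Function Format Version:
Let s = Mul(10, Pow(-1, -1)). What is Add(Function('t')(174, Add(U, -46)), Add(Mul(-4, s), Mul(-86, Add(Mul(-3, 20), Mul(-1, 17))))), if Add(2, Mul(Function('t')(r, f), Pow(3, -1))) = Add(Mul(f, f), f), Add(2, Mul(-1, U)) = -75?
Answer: 9632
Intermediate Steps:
U = 77 (U = Add(2, Mul(-1, -75)) = Add(2, 75) = 77)
s = -10 (s = Mul(10, -1) = -10)
Function('t')(r, f) = Add(-6, Mul(3, f), Mul(3, Pow(f, 2))) (Function('t')(r, f) = Add(-6, Mul(3, Add(Mul(f, f), f))) = Add(-6, Mul(3, Add(Pow(f, 2), f))) = Add(-6, Mul(3, Add(f, Pow(f, 2)))) = Add(-6, Add(Mul(3, f), Mul(3, Pow(f, 2)))) = Add(-6, Mul(3, f), Mul(3, Pow(f, 2))))
Add(Function('t')(174, Add(U, -46)), Add(Mul(-4, s), Mul(-86, Add(Mul(-3, 20), Mul(-1, 17))))) = Add(Add(-6, Mul(3, Add(77, -46)), Mul(3, Pow(Add(77, -46), 2))), Add(Mul(-4, -10), Mul(-86, Add(Mul(-3, 20), Mul(-1, 17))))) = Add(Add(-6, Mul(3, 31), Mul(3, Pow(31, 2))), Add(40, Mul(-86, Add(-60, -17)))) = Add(Add(-6, 93, Mul(3, 961)), Add(40, Mul(-86, -77))) = Add(Add(-6, 93, 2883), Add(40, 6622)) = Add(2970, 6662) = 9632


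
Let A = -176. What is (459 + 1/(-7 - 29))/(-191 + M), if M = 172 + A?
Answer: -1271/540 ≈ -2.3537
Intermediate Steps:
M = -4 (M = 172 - 176 = -4)
(459 + 1/(-7 - 29))/(-191 + M) = (459 + 1/(-7 - 29))/(-191 - 4) = (459 + 1/(-36))/(-195) = (459 - 1/36)*(-1/195) = (16523/36)*(-1/195) = -1271/540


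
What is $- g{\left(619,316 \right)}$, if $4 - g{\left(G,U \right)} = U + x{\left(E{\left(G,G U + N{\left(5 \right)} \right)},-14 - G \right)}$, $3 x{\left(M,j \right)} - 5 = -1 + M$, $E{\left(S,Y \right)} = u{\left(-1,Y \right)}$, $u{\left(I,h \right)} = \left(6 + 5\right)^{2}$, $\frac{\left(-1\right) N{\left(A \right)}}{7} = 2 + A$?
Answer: $\frac{1061}{3} \approx 353.67$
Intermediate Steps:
$N{\left(A \right)} = -14 - 7 A$ ($N{\left(A \right)} = - 7 \left(2 + A\right) = -14 - 7 A$)
$u{\left(I,h \right)} = 121$ ($u{\left(I,h \right)} = 11^{2} = 121$)
$E{\left(S,Y \right)} = 121$
$x{\left(M,j \right)} = \frac{4}{3} + \frac{M}{3}$ ($x{\left(M,j \right)} = \frac{5}{3} + \frac{-1 + M}{3} = \frac{5}{3} + \left(- \frac{1}{3} + \frac{M}{3}\right) = \frac{4}{3} + \frac{M}{3}$)
$g{\left(G,U \right)} = - \frac{113}{3} - U$ ($g{\left(G,U \right)} = 4 - \left(U + \left(\frac{4}{3} + \frac{1}{3} \cdot 121\right)\right) = 4 - \left(U + \left(\frac{4}{3} + \frac{121}{3}\right)\right) = 4 - \left(U + \frac{125}{3}\right) = 4 - \left(\frac{125}{3} + U\right) = - \frac{113}{3} - U$)
$- g{\left(619,316 \right)} = - (- \frac{113}{3} - 316) = \left(-1\right) \left(- \frac{1061}{3}\right) = \frac{1061}{3}$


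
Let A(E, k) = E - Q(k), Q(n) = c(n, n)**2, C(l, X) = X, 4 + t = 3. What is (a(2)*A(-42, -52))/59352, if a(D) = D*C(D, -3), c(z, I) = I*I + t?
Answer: 7306251/9892 ≈ 738.60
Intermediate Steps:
t = -1 (t = -4 + 3 = -1)
c(z, I) = -1 + I**2 (c(z, I) = I*I - 1 = I**2 - 1 = -1 + I**2)
a(D) = -3*D (a(D) = D*(-3) = -3*D)
Q(n) = (-1 + n**2)**2
A(E, k) = E - (-1 + k**2)**2
(a(2)*A(-42, -52))/59352 = ((-3*2)*(-42 - (-1 + (-52)**2)**2))/59352 = -6*(-42 - (-1 + 2704)**2)*(1/59352) = -6*(-42 - 1*2703**2)*(1/59352) = -6*(-42 - 1*7306209)*(1/59352) = -6*(-42 - 7306209)*(1/59352) = -6*(-7306251)*(1/59352) = 43837506*(1/59352) = 7306251/9892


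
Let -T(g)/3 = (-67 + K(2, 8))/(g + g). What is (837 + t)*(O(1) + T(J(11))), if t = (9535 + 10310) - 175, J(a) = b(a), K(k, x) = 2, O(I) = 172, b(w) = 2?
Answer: 18107681/4 ≈ 4.5269e+6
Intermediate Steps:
J(a) = 2
t = 19670 (t = 19845 - 175 = 19670)
T(g) = 195/(2*g) (T(g) = -3*(-67 + 2)/(g + g) = -(-195)/(2*g) = 195/(2*g))
(837 + t)*(O(1) + T(J(11))) = (837 + 19670)*(172 + (195/2)/2) = 20507*(172 + (195/2)*(½)) = 20507*(172 + 195/4) = 20507*(883/4) = 18107681/4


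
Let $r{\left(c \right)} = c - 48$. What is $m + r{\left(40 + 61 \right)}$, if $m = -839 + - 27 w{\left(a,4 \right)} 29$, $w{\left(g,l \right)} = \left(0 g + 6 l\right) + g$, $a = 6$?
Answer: $-24276$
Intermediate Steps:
$w{\left(g,l \right)} = g + 6 l$ ($w{\left(g,l \right)} = \left(0 + 6 l\right) + g = 6 l + g = g + 6 l$)
$r{\left(c \right)} = -48 + c$
$m = -24329$ ($m = -839 + - 27 \left(6 + 6 \cdot 4\right) 29 = -839 + - 27 \left(6 + 24\right) 29 = -839 + \left(-27\right) 30 \cdot 29 = -839 - 23490 = -24329$)
$m + r{\left(40 + 61 \right)} = -24329 + \left(-48 + \left(40 + 61\right)\right) = -24329 + \left(-48 + 101\right) = -24329 + 53 = -24276$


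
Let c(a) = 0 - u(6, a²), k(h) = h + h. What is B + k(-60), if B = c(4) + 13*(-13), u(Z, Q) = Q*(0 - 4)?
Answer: -225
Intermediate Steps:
k(h) = 2*h
u(Z, Q) = -4*Q (u(Z, Q) = Q*(-4) = -4*Q)
c(a) = 4*a² (c(a) = 0 - (-4)*a² = 0 + 4*a² = 4*a²)
B = -105 (B = 4*4² + 13*(-13) = 4*16 - 169 = 64 - 169 = -105)
B + k(-60) = -105 + 2*(-60) = -105 - 120 = -225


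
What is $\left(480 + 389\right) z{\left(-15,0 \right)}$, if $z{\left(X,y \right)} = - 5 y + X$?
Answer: $-13035$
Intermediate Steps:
$z{\left(X,y \right)} = X - 5 y$
$\left(480 + 389\right) z{\left(-15,0 \right)} = \left(480 + 389\right) \left(-15 - 0\right) = 869 \left(-15 + 0\right) = 869 \left(-15\right) = -13035$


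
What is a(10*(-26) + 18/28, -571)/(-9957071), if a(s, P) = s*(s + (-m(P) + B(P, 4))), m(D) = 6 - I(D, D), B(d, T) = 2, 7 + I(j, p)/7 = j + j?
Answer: -422245359/1951585916 ≈ -0.21636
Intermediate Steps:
I(j, p) = -49 + 14*j (I(j, p) = -49 + 7*(j + j) = -49 + 7*(2*j) = -49 + 14*j)
m(D) = 55 - 14*D (m(D) = 6 - (-49 + 14*D) = 6 + (49 - 14*D) = 55 - 14*D)
a(s, P) = s*(-53 + s + 14*P) (a(s, P) = s*(s + (-(55 - 14*P) + 2)) = s*(s + ((-55 + 14*P) + 2)) = s*(s + (-53 + 14*P)) = s*(-53 + s + 14*P))
a(10*(-26) + 18/28, -571)/(-9957071) = ((10*(-26) + 18/28)*(-53 + (10*(-26) + 18/28) + 14*(-571)))/(-9957071) = ((-260 + 18*(1/28))*(-53 + (-260 + 18*(1/28)) - 7994))*(-1/9957071) = ((-260 + 9/14)*(-53 + (-260 + 9/14) - 7994))*(-1/9957071) = -3631*(-53 - 3631/14 - 7994)/14*(-1/9957071) = -3631/14*(-116289/14)*(-1/9957071) = (422245359/196)*(-1/9957071) = -422245359/1951585916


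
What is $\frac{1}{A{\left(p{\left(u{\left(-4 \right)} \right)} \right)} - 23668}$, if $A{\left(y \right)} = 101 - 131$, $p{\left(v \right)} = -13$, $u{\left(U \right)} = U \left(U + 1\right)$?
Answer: $- \frac{1}{23698} \approx -4.2198 \cdot 10^{-5}$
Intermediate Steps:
$u{\left(U \right)} = U \left(1 + U\right)$
$A{\left(y \right)} = -30$
$\frac{1}{A{\left(p{\left(u{\left(-4 \right)} \right)} \right)} - 23668} = \frac{1}{-30 - 23668} = \frac{1}{-23698} = - \frac{1}{23698}$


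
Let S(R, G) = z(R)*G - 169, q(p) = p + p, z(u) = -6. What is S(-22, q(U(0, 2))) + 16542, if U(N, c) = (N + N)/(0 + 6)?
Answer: 16373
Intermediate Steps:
U(N, c) = N/3 (U(N, c) = (2*N)/6 = (2*N)*(⅙) = N/3)
q(p) = 2*p
S(R, G) = -169 - 6*G (S(R, G) = -6*G - 169 = -169 - 6*G)
S(-22, q(U(0, 2))) + 16542 = (-169 - 12*(⅓)*0) + 16542 = (-169 - 12*0) + 16542 = (-169 - 6*0) + 16542 = (-169 + 0) + 16542 = -169 + 16542 = 16373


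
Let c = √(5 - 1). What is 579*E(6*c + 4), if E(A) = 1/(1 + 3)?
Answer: 579/4 ≈ 144.75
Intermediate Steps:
c = 2 (c = √4 = 2)
E(A) = ¼ (E(A) = 1/4 = ¼)
579*E(6*c + 4) = 579*(¼) = 579/4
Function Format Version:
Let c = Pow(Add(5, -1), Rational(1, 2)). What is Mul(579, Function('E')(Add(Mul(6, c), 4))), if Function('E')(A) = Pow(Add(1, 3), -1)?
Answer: Rational(579, 4) ≈ 144.75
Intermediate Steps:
c = 2 (c = Pow(4, Rational(1, 2)) = 2)
Function('E')(A) = Rational(1, 4) (Function('E')(A) = Pow(4, -1) = Rational(1, 4))
Mul(579, Function('E')(Add(Mul(6, c), 4))) = Mul(579, Rational(1, 4)) = Rational(579, 4)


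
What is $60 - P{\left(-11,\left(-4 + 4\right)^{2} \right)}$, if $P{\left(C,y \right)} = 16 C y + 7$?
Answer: $53$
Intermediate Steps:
$P{\left(C,y \right)} = 7 + 16 C y$ ($P{\left(C,y \right)} = 16 C y + 7 = 7 + 16 C y$)
$60 - P{\left(-11,\left(-4 + 4\right)^{2} \right)} = 60 - \left(7 + 16 \left(-11\right) \left(-4 + 4\right)^{2}\right) = 60 - \left(7 + 16 \left(-11\right) 0^{2}\right) = 60 - \left(7 + 16 \left(-11\right) 0\right) = 60 - \left(7 + 0\right) = 60 - 7 = 53$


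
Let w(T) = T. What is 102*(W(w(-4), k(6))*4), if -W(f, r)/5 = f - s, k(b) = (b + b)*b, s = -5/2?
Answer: 3060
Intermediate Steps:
s = -5/2 (s = -5*½ = -5/2 ≈ -2.5000)
k(b) = 2*b² (k(b) = (2*b)*b = 2*b²)
W(f, r) = -25/2 - 5*f (W(f, r) = -5*(f - 1*(-5/2)) = -5*(f + 5/2) = -5*(5/2 + f) = -25/2 - 5*f)
102*(W(w(-4), k(6))*4) = 102*((-25/2 - 5*(-4))*4) = 102*((-25/2 + 20)*4) = 102*((15/2)*4) = 102*30 = 3060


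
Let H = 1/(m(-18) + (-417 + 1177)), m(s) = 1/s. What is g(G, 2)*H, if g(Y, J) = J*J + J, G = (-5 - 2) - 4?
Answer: 108/13679 ≈ 0.0078953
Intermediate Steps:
G = -11 (G = -7 - 4 = -11)
g(Y, J) = J + J**2 (g(Y, J) = J**2 + J = J + J**2)
H = 18/13679 (H = 1/(1/(-18) + (-417 + 1177)) = 1/(-1/18 + 760) = 1/(13679/18) = 18/13679 ≈ 0.0013159)
g(G, 2)*H = (2*(1 + 2))*(18/13679) = (2*3)*(18/13679) = 6*(18/13679) = 108/13679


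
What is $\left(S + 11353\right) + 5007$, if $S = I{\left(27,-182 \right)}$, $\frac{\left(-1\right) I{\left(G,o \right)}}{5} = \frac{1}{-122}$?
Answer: $\frac{1995925}{122} \approx 16360.0$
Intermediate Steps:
$I{\left(G,o \right)} = \frac{5}{122}$ ($I{\left(G,o \right)} = - \frac{5}{-122} = \left(-5\right) \left(- \frac{1}{122}\right) = \frac{5}{122}$)
$S = \frac{5}{122} \approx 0.040984$
$\left(S + 11353\right) + 5007 = \left(\frac{5}{122} + 11353\right) + 5007 = \frac{1385071}{122} + 5007 = \frac{1995925}{122}$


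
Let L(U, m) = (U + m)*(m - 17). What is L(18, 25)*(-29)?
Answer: -9976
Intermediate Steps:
L(U, m) = (-17 + m)*(U + m) (L(U, m) = (U + m)*(-17 + m) = (-17 + m)*(U + m))
L(18, 25)*(-29) = (25² - 17*18 - 17*25 + 18*25)*(-29) = (625 - 306 - 425 + 450)*(-29) = 344*(-29) = -9976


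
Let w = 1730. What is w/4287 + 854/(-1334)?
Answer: -676639/2859429 ≈ -0.23663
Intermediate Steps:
w/4287 + 854/(-1334) = 1730/4287 + 854/(-1334) = 1730*(1/4287) + 854*(-1/1334) = 1730/4287 - 427/667 = -676639/2859429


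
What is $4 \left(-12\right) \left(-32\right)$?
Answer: $1536$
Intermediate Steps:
$4 \left(-12\right) \left(-32\right) = \left(-48\right) \left(-32\right) = 1536$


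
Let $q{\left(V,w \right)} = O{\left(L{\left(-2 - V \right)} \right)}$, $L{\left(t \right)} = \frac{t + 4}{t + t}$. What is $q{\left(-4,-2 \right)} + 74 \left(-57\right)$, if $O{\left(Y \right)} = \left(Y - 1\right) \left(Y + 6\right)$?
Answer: $- \frac{16857}{4} \approx -4214.3$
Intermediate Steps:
$L{\left(t \right)} = \frac{4 + t}{2 t}$
$O{\left(Y \right)} = \left(-1 + Y\right) \left(6 + Y\right)$
$q{\left(V,w \right)} = -6 + \frac{\left(2 - V\right)^{2}}{4 \left(-2 - V\right)^{2}} + \frac{5 \left(2 - V\right)}{2 \left(-2 - V\right)}$ ($q{\left(V,w \right)} = -6 + \left(\frac{4 - \left(2 + V\right)}{2 \left(-2 - V\right)}\right)^{2} + 5 \frac{4 - \left(2 + V\right)}{2 \left(-2 - V\right)} = -6 + \left(\frac{2 - V}{2 \left(-2 - V\right)}\right)^{2} + 5 \frac{2 - V}{2 \left(-2 - V\right)} = -6 + \frac{\left(2 - V\right)^{2}}{4 \left(-2 - V\right)^{2}} + \frac{5 \left(2 - V\right)}{2 \left(-2 - V\right)}$)
$q{\left(-4,-2 \right)} + 74 \left(-57\right) = \frac{-132 - -400 - 13 \left(-4\right)^{2}}{4 \left(4 + \left(-4\right)^{2} + 4 \left(-4\right)\right)} + 74 \left(-57\right) = \frac{-132 + 400 - 208}{4 \left(4 + 16 - 16\right)} - 4218 = \frac{-132 + 400 - 208}{4 \cdot 4} - 4218 = \frac{1}{4} \cdot \frac{1}{4} \cdot 60 - 4218 = \frac{15}{4} - 4218 = - \frac{16857}{4}$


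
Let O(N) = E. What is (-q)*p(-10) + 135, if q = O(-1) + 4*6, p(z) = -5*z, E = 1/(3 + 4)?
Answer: -7505/7 ≈ -1072.1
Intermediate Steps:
E = ⅐ (E = 1/7 = ⅐ ≈ 0.14286)
O(N) = ⅐
q = 169/7 (q = ⅐ + 4*6 = ⅐ + 24 = 169/7 ≈ 24.143)
(-q)*p(-10) + 135 = (-1*169/7)*(-5*(-10)) + 135 = -169/7*50 + 135 = -8450/7 + 135 = -7505/7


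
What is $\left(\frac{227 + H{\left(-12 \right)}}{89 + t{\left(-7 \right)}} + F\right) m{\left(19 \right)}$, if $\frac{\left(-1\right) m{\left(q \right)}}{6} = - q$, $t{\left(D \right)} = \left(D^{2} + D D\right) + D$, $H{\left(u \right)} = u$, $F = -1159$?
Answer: $- \frac{791939}{6} \approx -1.3199 \cdot 10^{5}$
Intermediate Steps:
$t{\left(D \right)} = D + 2 D^{2}$ ($t{\left(D \right)} = \left(D^{2} + D^{2}\right) + D = 2 D^{2} + D = D + 2 D^{2}$)
$m{\left(q \right)} = 6 q$ ($m{\left(q \right)} = - 6 \left(- q\right) = 6 q$)
$\left(\frac{227 + H{\left(-12 \right)}}{89 + t{\left(-7 \right)}} + F\right) m{\left(19 \right)} = \left(\frac{227 - 12}{89 - 7 \left(1 + 2 \left(-7\right)\right)} - 1159\right) 6 \cdot 19 = \left(\frac{215}{89 - 7 \left(1 - 14\right)} - 1159\right) 114 = \left(\frac{215}{89 - -91} - 1159\right) 114 = \left(\frac{215}{89 + 91} - 1159\right) 114 = \left(\frac{215}{180} - 1159\right) 114 = \left(215 \cdot \frac{1}{180} - 1159\right) 114 = \left(\frac{43}{36} - 1159\right) 114 = \left(- \frac{41681}{36}\right) 114 = - \frac{791939}{6}$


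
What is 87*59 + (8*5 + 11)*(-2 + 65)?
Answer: 8346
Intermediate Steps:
87*59 + (8*5 + 11)*(-2 + 65) = 5133 + (40 + 11)*63 = 5133 + 51*63 = 5133 + 3213 = 8346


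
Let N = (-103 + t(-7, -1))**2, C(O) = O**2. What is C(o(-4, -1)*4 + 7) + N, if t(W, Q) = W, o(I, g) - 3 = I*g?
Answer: 13325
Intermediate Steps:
o(I, g) = 3 + I*g
N = 12100 (N = (-103 - 7)**2 = (-110)**2 = 12100)
C(o(-4, -1)*4 + 7) + N = ((3 - 4*(-1))*4 + 7)**2 + 12100 = ((3 + 4)*4 + 7)**2 + 12100 = (7*4 + 7)**2 + 12100 = (28 + 7)**2 + 12100 = 35**2 + 12100 = 1225 + 12100 = 13325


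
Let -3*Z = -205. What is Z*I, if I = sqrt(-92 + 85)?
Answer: 205*I*sqrt(7)/3 ≈ 180.79*I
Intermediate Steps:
Z = 205/3 (Z = -1/3*(-205) = 205/3 ≈ 68.333)
I = I*sqrt(7) (I = sqrt(-7) = I*sqrt(7) ≈ 2.6458*I)
Z*I = 205*(I*sqrt(7))/3 = 205*I*sqrt(7)/3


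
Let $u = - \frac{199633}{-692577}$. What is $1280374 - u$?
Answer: $\frac{886757384165}{692577} \approx 1.2804 \cdot 10^{6}$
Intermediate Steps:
$u = \frac{199633}{692577}$ ($u = \left(-199633\right) \left(- \frac{1}{692577}\right) = \frac{199633}{692577} \approx 0.28825$)
$1280374 - u = 1280374 - \frac{199633}{692577} = \frac{886757384165}{692577}$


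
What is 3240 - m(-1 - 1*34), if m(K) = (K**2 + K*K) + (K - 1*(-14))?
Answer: 811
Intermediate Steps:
m(K) = 14 + K + 2*K**2 (m(K) = (K**2 + K**2) + (K + 14) = 2*K**2 + (14 + K) = 14 + K + 2*K**2)
3240 - m(-1 - 1*34) = 3240 - (14 + (-1 - 1*34) + 2*(-1 - 1*34)**2) = 3240 - (14 + (-1 - 34) + 2*(-1 - 34)**2) = 3240 - (14 - 35 + 2*(-35)**2) = 3240 - (14 - 35 + 2*1225) = 3240 - (14 - 35 + 2450) = 3240 - 1*2429 = 3240 - 2429 = 811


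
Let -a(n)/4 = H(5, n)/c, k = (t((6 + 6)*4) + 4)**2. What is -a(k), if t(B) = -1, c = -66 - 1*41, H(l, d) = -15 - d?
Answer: 96/107 ≈ 0.89720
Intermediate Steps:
c = -107 (c = -66 - 41 = -107)
k = 9 (k = (-1 + 4)**2 = 3**2 = 9)
a(n) = -60/107 - 4*n/107 (a(n) = -4*(-15 - n)/(-107) = -4*(-15 - n)*(-1)/107 = -4*(15/107 + n/107) = -60/107 - 4*n/107)
-a(k) = -(-60/107 - 4/107*9) = -(-60/107 - 36/107) = -1*(-96/107) = 96/107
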